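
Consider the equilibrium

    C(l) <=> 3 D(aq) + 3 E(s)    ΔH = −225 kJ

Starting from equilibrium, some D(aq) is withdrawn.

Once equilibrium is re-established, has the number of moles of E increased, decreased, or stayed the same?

increases

Removing D (aq), a product, drives the reaction to the right.
The net shift is to the right. E is a product, so its amount increases.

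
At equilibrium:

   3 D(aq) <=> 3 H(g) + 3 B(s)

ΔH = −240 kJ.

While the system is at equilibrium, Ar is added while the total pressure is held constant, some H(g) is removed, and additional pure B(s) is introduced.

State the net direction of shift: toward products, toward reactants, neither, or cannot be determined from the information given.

Adding inert gas at constant total pressure expands the volume and lowers every reacting partial pressure. With Δn_gas = 3 − 0 = +3, Q moves away from K toward the side with fewer gas moles, so the system shifts toward the side with more gas moles — to the right.
Removing H (g), a product, drives the reaction to the right.
B is a pure solid; its activity is 1 regardless of amount, so Q is unaffected — no shift from this change.
Only the nonzero effect(s) matter; the net shift is to the right.

right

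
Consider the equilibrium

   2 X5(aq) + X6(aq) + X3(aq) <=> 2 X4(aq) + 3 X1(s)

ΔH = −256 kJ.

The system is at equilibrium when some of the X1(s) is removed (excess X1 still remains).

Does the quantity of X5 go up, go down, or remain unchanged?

unchanged

X1 is a pure solid; its activity is 1 regardless of amount, so Q is unaffected — no shift from this change.
No net shift occurs, so the amount of X5 is unchanged.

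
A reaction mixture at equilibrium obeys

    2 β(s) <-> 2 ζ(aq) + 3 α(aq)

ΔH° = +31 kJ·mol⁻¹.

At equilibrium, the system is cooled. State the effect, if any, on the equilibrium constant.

K depends on temperature via the van 't Hoff relation. The forward reaction is endothermic, so lowering T decreases K.

decreases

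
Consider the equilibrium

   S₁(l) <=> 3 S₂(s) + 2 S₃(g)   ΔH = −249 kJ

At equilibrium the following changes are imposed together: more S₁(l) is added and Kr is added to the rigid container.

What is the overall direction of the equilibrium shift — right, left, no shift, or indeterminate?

no shift

S₁ is a pure liquid; its activity is 1 regardless of amount, so Q is unaffected — no shift from this change.
At constant volume, adding an inert gas leaves every reacting species' partial pressure unchanged, so Q is unchanged — no shift from this change.
None of the changes alters Q relative to K, so there is no net shift.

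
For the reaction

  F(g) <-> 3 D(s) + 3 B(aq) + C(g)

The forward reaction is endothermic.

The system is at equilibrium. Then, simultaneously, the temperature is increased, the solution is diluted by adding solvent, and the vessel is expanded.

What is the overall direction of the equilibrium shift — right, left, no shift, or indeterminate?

right

The forward reaction is endothermic. Raising T favours the endothermic direction — shift to the right.
Dilution lowers every aqueous concentration by the same factor. Δn_aq = 3 − 0 = +3, so the system shifts toward the side with more dissolved moles — to the right.
Gas moles: reactants 1, products 1. Δn_gas = 0, so a volume change leaves Q equal to K — no shift from this change.
Only the nonzero effect(s) matter; the net shift is to the right.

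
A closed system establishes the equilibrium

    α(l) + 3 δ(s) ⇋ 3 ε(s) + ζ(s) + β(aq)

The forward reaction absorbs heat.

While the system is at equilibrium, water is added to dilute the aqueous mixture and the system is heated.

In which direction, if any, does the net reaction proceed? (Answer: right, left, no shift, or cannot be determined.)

right

Dilution lowers every aqueous concentration by the same factor. Δn_aq = 1 − 0 = +1, so the system shifts toward the side with more dissolved moles — to the right.
The forward reaction is endothermic. Raising T favours the endothermic direction — shift to the right.
All effects act in the same direction — net shift to the right.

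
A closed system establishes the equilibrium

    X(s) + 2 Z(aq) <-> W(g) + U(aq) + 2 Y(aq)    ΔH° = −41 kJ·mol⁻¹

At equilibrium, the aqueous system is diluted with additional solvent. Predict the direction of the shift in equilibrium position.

right

Dilution lowers every aqueous concentration by the same factor. Δn_aq = 3 − 2 = +1, so the system shifts toward the side with more dissolved moles — to the right.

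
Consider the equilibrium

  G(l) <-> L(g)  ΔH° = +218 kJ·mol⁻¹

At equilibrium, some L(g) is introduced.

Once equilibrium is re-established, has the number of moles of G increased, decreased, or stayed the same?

Adding L (g), a product, drives the reaction to the left.
The net shift is to the left. G is a reactant, so its amount increases.

increases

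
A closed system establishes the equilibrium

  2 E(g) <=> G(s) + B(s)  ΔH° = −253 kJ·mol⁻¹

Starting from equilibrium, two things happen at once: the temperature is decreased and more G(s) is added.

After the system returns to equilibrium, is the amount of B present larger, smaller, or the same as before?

The forward reaction is exothermic. Lowering T favours the exothermic direction — shift to the right.
G is a pure solid; its activity is 1 regardless of amount, so Q is unaffected — no shift from this change.
The net shift is to the right. B is a product, so its amount increases.

increases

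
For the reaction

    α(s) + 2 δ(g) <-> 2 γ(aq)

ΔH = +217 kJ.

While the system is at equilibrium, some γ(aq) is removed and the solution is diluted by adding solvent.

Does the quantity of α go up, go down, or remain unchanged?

Removing γ (aq), a product, drives the reaction to the right.
Dilution lowers every aqueous concentration by the same factor. Δn_aq = 2 − 0 = +2, so the system shifts toward the side with more dissolved moles — to the right.
The net shift is to the right. α is a reactant, so its amount decreases.

decreases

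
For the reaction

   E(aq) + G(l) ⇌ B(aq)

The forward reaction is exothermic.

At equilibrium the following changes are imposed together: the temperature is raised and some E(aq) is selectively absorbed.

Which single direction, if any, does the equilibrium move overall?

left

The forward reaction is exothermic. Raising T favours the endothermic direction — shift to the left.
Removing E (aq), a reactant, drives the reaction to the left.
All effects act in the same direction — net shift to the left.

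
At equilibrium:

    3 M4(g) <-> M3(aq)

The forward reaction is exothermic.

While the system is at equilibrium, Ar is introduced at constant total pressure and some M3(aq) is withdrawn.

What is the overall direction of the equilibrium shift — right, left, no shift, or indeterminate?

Adding inert gas at constant total pressure expands the volume and lowers every reacting partial pressure. With Δn_gas = 0 − 3 = -3, Q moves away from K toward the side with fewer gas moles, so the system shifts toward the side with more gas moles — to the left.
Removing M3 (aq), a product, drives the reaction to the right.
The individual effects push in opposite directions; without quantitative information the net direction cannot be determined.

cannot be determined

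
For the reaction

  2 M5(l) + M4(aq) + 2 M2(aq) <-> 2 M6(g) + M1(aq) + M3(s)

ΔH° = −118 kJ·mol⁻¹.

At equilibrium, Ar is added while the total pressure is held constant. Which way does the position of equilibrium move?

right

Adding inert gas at constant total pressure expands the volume and lowers every reacting partial pressure. With Δn_gas = 2 − 0 = +2, Q moves away from K toward the side with fewer gas moles, so the system shifts toward the side with more gas moles — to the right.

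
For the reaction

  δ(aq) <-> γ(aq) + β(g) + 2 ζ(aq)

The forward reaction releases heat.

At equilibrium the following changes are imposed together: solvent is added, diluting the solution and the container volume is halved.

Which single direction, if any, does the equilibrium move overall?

cannot be determined

Dilution lowers every aqueous concentration by the same factor. Δn_aq = 3 − 1 = +2, so the system shifts toward the side with more dissolved moles — to the right.
Gas moles: reactants 0, products 1 (Δn_gas = +1). Compression shifts the system toward the side with fewer moles of gas — to the left.
The individual effects push in opposite directions; without quantitative information the net direction cannot be determined.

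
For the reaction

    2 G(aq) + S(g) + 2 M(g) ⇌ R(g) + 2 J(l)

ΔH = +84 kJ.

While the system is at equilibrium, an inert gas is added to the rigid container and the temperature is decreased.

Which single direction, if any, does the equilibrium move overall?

left

At constant volume, adding an inert gas leaves every reacting species' partial pressure unchanged, so Q is unchanged — no shift from this change.
The forward reaction is endothermic. Lowering T favours the exothermic direction — shift to the left.
Only the nonzero effect(s) matter; the net shift is to the left.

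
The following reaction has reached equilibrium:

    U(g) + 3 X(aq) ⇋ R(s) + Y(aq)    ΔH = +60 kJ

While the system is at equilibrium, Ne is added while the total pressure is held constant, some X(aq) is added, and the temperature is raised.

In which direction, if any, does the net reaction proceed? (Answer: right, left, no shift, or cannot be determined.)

cannot be determined

Adding inert gas at constant total pressure expands the volume and lowers every reacting partial pressure. With Δn_gas = 0 − 1 = -1, Q moves away from K toward the side with fewer gas moles, so the system shifts toward the side with more gas moles — to the left.
Adding X (aq), a reactant, drives the reaction to the right.
The forward reaction is endothermic. Raising T favours the endothermic direction — shift to the right.
The individual effects push in opposite directions; without quantitative information the net direction cannot be determined.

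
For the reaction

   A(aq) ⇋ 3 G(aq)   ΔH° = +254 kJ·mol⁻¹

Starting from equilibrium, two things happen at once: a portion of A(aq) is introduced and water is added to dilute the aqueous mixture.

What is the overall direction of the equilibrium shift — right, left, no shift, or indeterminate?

Adding A (aq), a reactant, drives the reaction to the right.
Dilution lowers every aqueous concentration by the same factor. Δn_aq = 3 − 1 = +2, so the system shifts toward the side with more dissolved moles — to the right.
All effects act in the same direction — net shift to the right.

right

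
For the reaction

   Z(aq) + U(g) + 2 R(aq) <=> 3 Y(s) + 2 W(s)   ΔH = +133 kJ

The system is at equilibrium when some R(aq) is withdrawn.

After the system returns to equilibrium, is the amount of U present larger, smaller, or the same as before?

increases

Removing R (aq), a reactant, drives the reaction to the left.
The net shift is to the left. U is a reactant, so its amount increases.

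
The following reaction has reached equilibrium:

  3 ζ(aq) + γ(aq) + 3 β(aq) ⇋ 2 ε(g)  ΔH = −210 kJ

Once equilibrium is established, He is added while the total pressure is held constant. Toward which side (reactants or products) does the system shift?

right

Adding inert gas at constant total pressure expands the volume and lowers every reacting partial pressure. With Δn_gas = 2 − 0 = +2, Q moves away from K toward the side with fewer gas moles, so the system shifts toward the side with more gas moles — to the right.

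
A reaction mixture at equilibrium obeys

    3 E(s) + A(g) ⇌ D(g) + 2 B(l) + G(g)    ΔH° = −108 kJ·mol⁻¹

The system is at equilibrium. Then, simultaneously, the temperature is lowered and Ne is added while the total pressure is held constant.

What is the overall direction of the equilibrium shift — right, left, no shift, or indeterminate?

right

The forward reaction is exothermic. Lowering T favours the exothermic direction — shift to the right.
Adding inert gas at constant total pressure expands the volume and lowers every reacting partial pressure. With Δn_gas = 2 − 1 = +1, Q moves away from K toward the side with fewer gas moles, so the system shifts toward the side with more gas moles — to the right.
All effects act in the same direction — net shift to the right.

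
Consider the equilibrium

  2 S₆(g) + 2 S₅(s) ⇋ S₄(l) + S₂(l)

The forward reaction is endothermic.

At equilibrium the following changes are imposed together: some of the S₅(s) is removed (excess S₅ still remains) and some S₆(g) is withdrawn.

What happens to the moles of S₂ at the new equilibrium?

decreases

S₅ is a pure solid; its activity is 1 regardless of amount, so Q is unaffected — no shift from this change.
Removing S₆ (g), a reactant, drives the reaction to the left.
The net shift is to the left. S₂ is a product, so its amount decreases.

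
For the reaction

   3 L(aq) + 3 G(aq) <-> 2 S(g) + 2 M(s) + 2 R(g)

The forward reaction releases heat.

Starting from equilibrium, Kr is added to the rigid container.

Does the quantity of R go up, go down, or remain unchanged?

At constant volume, adding an inert gas leaves every reacting species' partial pressure unchanged, so Q is unchanged — no shift from this change.
No net shift occurs, so the amount of R is unchanged.

unchanged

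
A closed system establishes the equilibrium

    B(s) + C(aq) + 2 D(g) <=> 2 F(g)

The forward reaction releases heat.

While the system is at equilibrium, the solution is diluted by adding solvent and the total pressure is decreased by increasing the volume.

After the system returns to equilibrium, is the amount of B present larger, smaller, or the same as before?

increases

Dilution lowers every aqueous concentration by the same factor. Δn_aq = 0 − 1 = -1, so the system shifts toward the side with more dissolved moles — to the left.
Gas moles: reactants 2, products 2. Δn_gas = 0, so a volume change leaves Q equal to K — no shift from this change.
The net shift is to the left. B is a reactant, so its amount increases.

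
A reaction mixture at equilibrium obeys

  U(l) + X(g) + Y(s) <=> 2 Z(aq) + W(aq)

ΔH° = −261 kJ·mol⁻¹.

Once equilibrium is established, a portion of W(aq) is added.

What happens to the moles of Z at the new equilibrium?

decreases

Adding W (aq), a product, drives the reaction to the left.
The net shift is to the left. Z is a product, so its amount decreases.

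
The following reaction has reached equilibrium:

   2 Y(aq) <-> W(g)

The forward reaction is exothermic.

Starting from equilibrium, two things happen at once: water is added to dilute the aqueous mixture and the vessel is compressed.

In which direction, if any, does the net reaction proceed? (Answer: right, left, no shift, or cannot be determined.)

Dilution lowers every aqueous concentration by the same factor. Δn_aq = 0 − 2 = -2, so the system shifts toward the side with more dissolved moles — to the left.
Gas moles: reactants 0, products 1 (Δn_gas = +1). Compression shifts the system toward the side with fewer moles of gas — to the left.
All effects act in the same direction — net shift to the left.

left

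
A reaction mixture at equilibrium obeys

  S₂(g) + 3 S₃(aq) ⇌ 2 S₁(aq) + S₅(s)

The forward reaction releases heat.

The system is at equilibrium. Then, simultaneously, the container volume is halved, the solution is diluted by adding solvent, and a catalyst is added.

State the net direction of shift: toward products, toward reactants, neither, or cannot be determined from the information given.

Gas moles: reactants 1, products 0 (Δn_gas = -1). Compression shifts the system toward the side with fewer moles of gas — to the right.
Dilution lowers every aqueous concentration by the same factor. Δn_aq = 2 − 3 = -1, so the system shifts toward the side with more dissolved moles — to the left.
A catalyst speeds both forward and reverse rates equally; it changes neither Q nor K — no shift from this change.
The individual effects push in opposite directions; without quantitative information the net direction cannot be determined.

cannot be determined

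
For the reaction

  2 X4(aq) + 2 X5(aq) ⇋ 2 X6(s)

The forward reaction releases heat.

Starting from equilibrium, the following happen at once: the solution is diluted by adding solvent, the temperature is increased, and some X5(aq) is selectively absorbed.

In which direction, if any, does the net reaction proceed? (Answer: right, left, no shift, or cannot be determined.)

left

Dilution lowers every aqueous concentration by the same factor. Δn_aq = 0 − 4 = -4, so the system shifts toward the side with more dissolved moles — to the left.
The forward reaction is exothermic. Raising T favours the endothermic direction — shift to the left.
Removing X5 (aq), a reactant, drives the reaction to the left.
All effects act in the same direction — net shift to the left.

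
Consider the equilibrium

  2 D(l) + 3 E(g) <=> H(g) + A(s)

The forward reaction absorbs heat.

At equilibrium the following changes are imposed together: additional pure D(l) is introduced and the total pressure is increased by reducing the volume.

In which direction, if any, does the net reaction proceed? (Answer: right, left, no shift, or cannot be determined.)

D is a pure liquid; its activity is 1 regardless of amount, so Q is unaffected — no shift from this change.
Gas moles: reactants 3, products 1 (Δn_gas = -2). Compression shifts the system toward the side with fewer moles of gas — to the right.
Only the nonzero effect(s) matter; the net shift is to the right.

right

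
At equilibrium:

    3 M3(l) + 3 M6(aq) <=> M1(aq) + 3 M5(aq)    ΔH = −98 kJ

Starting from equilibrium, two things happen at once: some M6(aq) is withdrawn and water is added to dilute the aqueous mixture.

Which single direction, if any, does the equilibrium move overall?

Removing M6 (aq), a reactant, drives the reaction to the left.
Dilution lowers every aqueous concentration by the same factor. Δn_aq = 4 − 3 = +1, so the system shifts toward the side with more dissolved moles — to the right.
The individual effects push in opposite directions; without quantitative information the net direction cannot be determined.

cannot be determined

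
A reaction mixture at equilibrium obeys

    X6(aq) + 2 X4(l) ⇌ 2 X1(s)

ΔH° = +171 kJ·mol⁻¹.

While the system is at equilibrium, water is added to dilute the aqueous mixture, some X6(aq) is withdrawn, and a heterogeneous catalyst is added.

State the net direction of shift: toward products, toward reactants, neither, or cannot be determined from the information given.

left

Dilution lowers every aqueous concentration by the same factor. Δn_aq = 0 − 1 = -1, so the system shifts toward the side with more dissolved moles — to the left.
Removing X6 (aq), a reactant, drives the reaction to the left.
A catalyst speeds both forward and reverse rates equally; it changes neither Q nor K — no shift from this change.
Only the nonzero effect(s) matter; the net shift is to the left.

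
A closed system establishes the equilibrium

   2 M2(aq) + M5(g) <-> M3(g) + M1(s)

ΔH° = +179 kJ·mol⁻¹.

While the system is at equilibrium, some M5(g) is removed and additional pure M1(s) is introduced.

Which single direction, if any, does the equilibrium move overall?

Removing M5 (g), a reactant, drives the reaction to the left.
M1 is a pure solid; its activity is 1 regardless of amount, so Q is unaffected — no shift from this change.
Only the nonzero effect(s) matter; the net shift is to the left.

left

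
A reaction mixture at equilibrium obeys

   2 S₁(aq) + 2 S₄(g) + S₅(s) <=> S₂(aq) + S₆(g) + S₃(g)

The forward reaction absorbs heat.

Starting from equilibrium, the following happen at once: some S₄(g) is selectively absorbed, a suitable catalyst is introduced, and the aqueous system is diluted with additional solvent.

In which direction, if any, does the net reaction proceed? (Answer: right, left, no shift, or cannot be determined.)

Removing S₄ (g), a reactant, drives the reaction to the left.
A catalyst speeds both forward and reverse rates equally; it changes neither Q nor K — no shift from this change.
Dilution lowers every aqueous concentration by the same factor. Δn_aq = 1 − 2 = -1, so the system shifts toward the side with more dissolved moles — to the left.
Only the nonzero effect(s) matter; the net shift is to the left.

left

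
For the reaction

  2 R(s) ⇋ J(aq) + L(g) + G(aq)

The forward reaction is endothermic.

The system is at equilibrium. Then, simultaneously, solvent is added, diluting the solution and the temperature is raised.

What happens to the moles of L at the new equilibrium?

Dilution lowers every aqueous concentration by the same factor. Δn_aq = 2 − 0 = +2, so the system shifts toward the side with more dissolved moles — to the right.
The forward reaction is endothermic. Raising T favours the endothermic direction — shift to the right.
The net shift is to the right. L is a product, so its amount increases.

increases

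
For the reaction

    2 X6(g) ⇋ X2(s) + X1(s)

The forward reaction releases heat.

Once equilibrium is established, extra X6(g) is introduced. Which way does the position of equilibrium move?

right

Adding X6 (g), a reactant, drives the reaction to the right.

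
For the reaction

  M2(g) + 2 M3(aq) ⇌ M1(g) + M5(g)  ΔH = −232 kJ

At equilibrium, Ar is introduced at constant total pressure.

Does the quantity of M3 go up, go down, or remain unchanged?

Adding inert gas at constant total pressure expands the volume and lowers every reacting partial pressure. With Δn_gas = 2 − 1 = +1, Q moves away from K toward the side with fewer gas moles, so the system shifts toward the side with more gas moles — to the right.
The net shift is to the right. M3 is a reactant, so its amount decreases.

decreases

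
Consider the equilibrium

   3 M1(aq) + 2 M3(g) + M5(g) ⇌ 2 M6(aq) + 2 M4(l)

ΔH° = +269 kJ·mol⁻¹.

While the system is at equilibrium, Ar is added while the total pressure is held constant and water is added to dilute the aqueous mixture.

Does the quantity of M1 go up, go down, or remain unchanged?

increases

Adding inert gas at constant total pressure expands the volume and lowers every reacting partial pressure. With Δn_gas = 0 − 3 = -3, Q moves away from K toward the side with fewer gas moles, so the system shifts toward the side with more gas moles — to the left.
Dilution lowers every aqueous concentration by the same factor. Δn_aq = 2 − 3 = -1, so the system shifts toward the side with more dissolved moles — to the left.
The net shift is to the left. M1 is a reactant, so its amount increases.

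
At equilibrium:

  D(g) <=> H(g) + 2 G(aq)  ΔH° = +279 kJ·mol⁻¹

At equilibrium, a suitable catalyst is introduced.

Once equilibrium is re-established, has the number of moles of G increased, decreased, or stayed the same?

A catalyst speeds both forward and reverse rates equally; it changes neither Q nor K — no shift from this change.
No net shift occurs, so the amount of G is unchanged.

unchanged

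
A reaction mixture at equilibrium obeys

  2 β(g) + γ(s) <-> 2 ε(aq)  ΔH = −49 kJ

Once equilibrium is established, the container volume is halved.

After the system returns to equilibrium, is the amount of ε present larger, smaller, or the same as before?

increases

Gas moles: reactants 2, products 0 (Δn_gas = -2). Compression shifts the system toward the side with fewer moles of gas — to the right.
The net shift is to the right. ε is a product, so its amount increases.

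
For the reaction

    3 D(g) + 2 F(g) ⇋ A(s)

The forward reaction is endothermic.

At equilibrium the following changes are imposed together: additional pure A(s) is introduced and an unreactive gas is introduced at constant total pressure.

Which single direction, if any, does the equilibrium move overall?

left

A is a pure solid; its activity is 1 regardless of amount, so Q is unaffected — no shift from this change.
Adding inert gas at constant total pressure expands the volume and lowers every reacting partial pressure. With Δn_gas = 0 − 5 = -5, Q moves away from K toward the side with fewer gas moles, so the system shifts toward the side with more gas moles — to the left.
Only the nonzero effect(s) matter; the net shift is to the left.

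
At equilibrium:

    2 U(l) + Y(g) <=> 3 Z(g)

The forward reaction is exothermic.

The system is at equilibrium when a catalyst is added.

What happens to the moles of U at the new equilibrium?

A catalyst speeds both forward and reverse rates equally; it changes neither Q nor K — no shift from this change.
No net shift occurs, so the amount of U is unchanged.

unchanged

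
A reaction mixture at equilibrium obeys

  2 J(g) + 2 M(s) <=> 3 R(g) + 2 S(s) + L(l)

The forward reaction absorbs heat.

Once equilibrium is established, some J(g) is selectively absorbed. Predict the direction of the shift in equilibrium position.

Removing J (g), a reactant, drives the reaction to the left.

left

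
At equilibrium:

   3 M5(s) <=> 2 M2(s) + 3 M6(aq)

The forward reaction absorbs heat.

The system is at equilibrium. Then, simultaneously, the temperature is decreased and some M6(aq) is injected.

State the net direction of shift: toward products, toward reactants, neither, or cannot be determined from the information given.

The forward reaction is endothermic. Lowering T favours the exothermic direction — shift to the left.
Adding M6 (aq), a product, drives the reaction to the left.
All effects act in the same direction — net shift to the left.

left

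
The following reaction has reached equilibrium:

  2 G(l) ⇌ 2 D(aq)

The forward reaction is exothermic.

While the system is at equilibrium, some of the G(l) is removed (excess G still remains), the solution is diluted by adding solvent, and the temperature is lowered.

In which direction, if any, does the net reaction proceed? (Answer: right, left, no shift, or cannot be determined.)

right

G is a pure liquid; its activity is 1 regardless of amount, so Q is unaffected — no shift from this change.
Dilution lowers every aqueous concentration by the same factor. Δn_aq = 2 − 0 = +2, so the system shifts toward the side with more dissolved moles — to the right.
The forward reaction is exothermic. Lowering T favours the exothermic direction — shift to the right.
Only the nonzero effect(s) matter; the net shift is to the right.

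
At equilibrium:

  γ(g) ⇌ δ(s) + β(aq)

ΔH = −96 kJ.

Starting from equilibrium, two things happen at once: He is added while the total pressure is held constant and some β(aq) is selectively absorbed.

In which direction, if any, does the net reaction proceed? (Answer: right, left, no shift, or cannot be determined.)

Adding inert gas at constant total pressure expands the volume and lowers every reacting partial pressure. With Δn_gas = 0 − 1 = -1, Q moves away from K toward the side with fewer gas moles, so the system shifts toward the side with more gas moles — to the left.
Removing β (aq), a product, drives the reaction to the right.
The individual effects push in opposite directions; without quantitative information the net direction cannot be determined.

cannot be determined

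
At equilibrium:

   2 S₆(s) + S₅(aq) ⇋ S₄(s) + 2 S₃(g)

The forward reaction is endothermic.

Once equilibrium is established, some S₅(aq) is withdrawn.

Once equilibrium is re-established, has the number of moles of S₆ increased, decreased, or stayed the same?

increases

Removing S₅ (aq), a reactant, drives the reaction to the left.
The net shift is to the left. S₆ is a reactant, so its amount increases.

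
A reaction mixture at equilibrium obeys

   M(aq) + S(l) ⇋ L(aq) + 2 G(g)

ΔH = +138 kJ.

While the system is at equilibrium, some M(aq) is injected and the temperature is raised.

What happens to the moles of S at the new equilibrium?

Adding M (aq), a reactant, drives the reaction to the right.
The forward reaction is endothermic. Raising T favours the endothermic direction — shift to the right.
The net shift is to the right. S is a reactant, so its amount decreases.

decreases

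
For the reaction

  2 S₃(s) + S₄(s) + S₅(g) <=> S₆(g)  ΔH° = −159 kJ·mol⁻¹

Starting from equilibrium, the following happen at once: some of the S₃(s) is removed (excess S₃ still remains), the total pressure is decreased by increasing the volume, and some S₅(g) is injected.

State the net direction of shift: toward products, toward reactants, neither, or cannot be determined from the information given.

right

S₃ is a pure solid; its activity is 1 regardless of amount, so Q is unaffected — no shift from this change.
Gas moles: reactants 1, products 1. Δn_gas = 0, so a volume change leaves Q equal to K — no shift from this change.
Adding S₅ (g), a reactant, drives the reaction to the right.
Only the nonzero effect(s) matter; the net shift is to the right.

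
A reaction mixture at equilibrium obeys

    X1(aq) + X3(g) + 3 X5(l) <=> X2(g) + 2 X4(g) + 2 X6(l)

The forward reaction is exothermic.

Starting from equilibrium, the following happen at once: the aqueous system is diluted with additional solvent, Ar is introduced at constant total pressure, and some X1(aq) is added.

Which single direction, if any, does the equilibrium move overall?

cannot be determined

Dilution lowers every aqueous concentration by the same factor. Δn_aq = 0 − 1 = -1, so the system shifts toward the side with more dissolved moles — to the left.
Adding inert gas at constant total pressure expands the volume and lowers every reacting partial pressure. With Δn_gas = 3 − 1 = +2, Q moves away from K toward the side with fewer gas moles, so the system shifts toward the side with more gas moles — to the right.
Adding X1 (aq), a reactant, drives the reaction to the right.
The individual effects push in opposite directions; without quantitative information the net direction cannot be determined.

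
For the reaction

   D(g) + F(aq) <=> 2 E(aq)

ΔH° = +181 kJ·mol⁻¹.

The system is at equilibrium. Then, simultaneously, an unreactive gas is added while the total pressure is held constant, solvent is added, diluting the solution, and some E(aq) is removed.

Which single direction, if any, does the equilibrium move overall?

Adding inert gas at constant total pressure expands the volume and lowers every reacting partial pressure. With Δn_gas = 0 − 1 = -1, Q moves away from K toward the side with fewer gas moles, so the system shifts toward the side with more gas moles — to the left.
Dilution lowers every aqueous concentration by the same factor. Δn_aq = 2 − 1 = +1, so the system shifts toward the side with more dissolved moles — to the right.
Removing E (aq), a product, drives the reaction to the right.
The individual effects push in opposite directions; without quantitative information the net direction cannot be determined.

cannot be determined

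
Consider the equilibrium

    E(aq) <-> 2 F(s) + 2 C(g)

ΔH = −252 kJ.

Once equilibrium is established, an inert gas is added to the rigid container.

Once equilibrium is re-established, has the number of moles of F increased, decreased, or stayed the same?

At constant volume, adding an inert gas leaves every reacting species' partial pressure unchanged, so Q is unchanged — no shift from this change.
No net shift occurs, so the amount of F is unchanged.

unchanged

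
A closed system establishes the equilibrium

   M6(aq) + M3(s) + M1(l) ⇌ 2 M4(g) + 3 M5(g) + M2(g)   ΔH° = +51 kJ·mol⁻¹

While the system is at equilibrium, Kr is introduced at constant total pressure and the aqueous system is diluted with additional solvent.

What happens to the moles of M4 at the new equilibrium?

cannot be determined

Adding inert gas at constant total pressure expands the volume and lowers every reacting partial pressure. With Δn_gas = 6 − 0 = +6, Q moves away from K toward the side with fewer gas moles, so the system shifts toward the side with more gas moles — to the right.
Dilution lowers every aqueous concentration by the same factor. Δn_aq = 0 − 1 = -1, so the system shifts toward the side with more dissolved moles — to the left.
The two effects oppose each other, so the net shift — and hence the change in M4 — cannot be determined from the given information.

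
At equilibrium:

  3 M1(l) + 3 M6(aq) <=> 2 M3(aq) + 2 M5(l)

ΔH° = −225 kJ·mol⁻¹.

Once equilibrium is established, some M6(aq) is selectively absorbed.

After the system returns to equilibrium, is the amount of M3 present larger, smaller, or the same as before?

decreases

Removing M6 (aq), a reactant, drives the reaction to the left.
The net shift is to the left. M3 is a product, so its amount decreases.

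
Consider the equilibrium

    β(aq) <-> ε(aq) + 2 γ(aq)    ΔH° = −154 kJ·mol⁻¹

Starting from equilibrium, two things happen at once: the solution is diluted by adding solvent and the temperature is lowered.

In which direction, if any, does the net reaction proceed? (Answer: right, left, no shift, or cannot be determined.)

Dilution lowers every aqueous concentration by the same factor. Δn_aq = 3 − 1 = +2, so the system shifts toward the side with more dissolved moles — to the right.
The forward reaction is exothermic. Lowering T favours the exothermic direction — shift to the right.
All effects act in the same direction — net shift to the right.

right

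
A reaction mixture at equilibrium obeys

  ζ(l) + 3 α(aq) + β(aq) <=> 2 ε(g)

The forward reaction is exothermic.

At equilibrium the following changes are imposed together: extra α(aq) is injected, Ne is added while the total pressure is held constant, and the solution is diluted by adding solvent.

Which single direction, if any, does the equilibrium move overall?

cannot be determined

Adding α (aq), a reactant, drives the reaction to the right.
Adding inert gas at constant total pressure expands the volume and lowers every reacting partial pressure. With Δn_gas = 2 − 0 = +2, Q moves away from K toward the side with fewer gas moles, so the system shifts toward the side with more gas moles — to the right.
Dilution lowers every aqueous concentration by the same factor. Δn_aq = 0 − 4 = -4, so the system shifts toward the side with more dissolved moles — to the left.
The individual effects push in opposite directions; without quantitative information the net direction cannot be determined.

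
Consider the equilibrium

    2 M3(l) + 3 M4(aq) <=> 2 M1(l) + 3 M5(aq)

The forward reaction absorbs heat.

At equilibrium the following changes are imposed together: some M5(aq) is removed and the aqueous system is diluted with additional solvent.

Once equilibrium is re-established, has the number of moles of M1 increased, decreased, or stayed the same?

Removing M5 (aq), a product, drives the reaction to the right.
Dilution scales every aqueous concentration by the same factor. Δn_aq = 3 − 3 = 0, so Q is unchanged — no shift.
The net shift is to the right. M1 is a product, so its amount increases.

increases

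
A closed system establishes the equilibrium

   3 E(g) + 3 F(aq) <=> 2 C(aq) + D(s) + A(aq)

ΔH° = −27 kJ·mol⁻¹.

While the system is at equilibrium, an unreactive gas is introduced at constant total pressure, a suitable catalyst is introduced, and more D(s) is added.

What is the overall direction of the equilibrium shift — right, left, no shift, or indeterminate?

Adding inert gas at constant total pressure expands the volume and lowers every reacting partial pressure. With Δn_gas = 0 − 3 = -3, Q moves away from K toward the side with fewer gas moles, so the system shifts toward the side with more gas moles — to the left.
A catalyst speeds both forward and reverse rates equally; it changes neither Q nor K — no shift from this change.
D is a pure solid; its activity is 1 regardless of amount, so Q is unaffected — no shift from this change.
Only the nonzero effect(s) matter; the net shift is to the left.

left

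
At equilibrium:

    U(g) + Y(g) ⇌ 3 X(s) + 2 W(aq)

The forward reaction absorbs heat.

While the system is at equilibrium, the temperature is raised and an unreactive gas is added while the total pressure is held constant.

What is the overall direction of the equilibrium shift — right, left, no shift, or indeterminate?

cannot be determined

The forward reaction is endothermic. Raising T favours the endothermic direction — shift to the right.
Adding inert gas at constant total pressure expands the volume and lowers every reacting partial pressure. With Δn_gas = 0 − 2 = -2, Q moves away from K toward the side with fewer gas moles, so the system shifts toward the side with more gas moles — to the left.
The individual effects push in opposite directions; without quantitative information the net direction cannot be determined.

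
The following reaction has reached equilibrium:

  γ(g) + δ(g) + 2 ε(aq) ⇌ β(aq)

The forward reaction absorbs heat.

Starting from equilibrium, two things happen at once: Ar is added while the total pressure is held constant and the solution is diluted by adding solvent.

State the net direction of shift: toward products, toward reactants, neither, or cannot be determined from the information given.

Adding inert gas at constant total pressure expands the volume and lowers every reacting partial pressure. With Δn_gas = 0 − 2 = -2, Q moves away from K toward the side with fewer gas moles, so the system shifts toward the side with more gas moles — to the left.
Dilution lowers every aqueous concentration by the same factor. Δn_aq = 1 − 2 = -1, so the system shifts toward the side with more dissolved moles — to the left.
All effects act in the same direction — net shift to the left.

left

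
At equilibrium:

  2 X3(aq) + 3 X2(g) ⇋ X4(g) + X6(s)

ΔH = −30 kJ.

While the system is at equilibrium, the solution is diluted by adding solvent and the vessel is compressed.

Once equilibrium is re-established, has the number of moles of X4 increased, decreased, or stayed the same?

Dilution lowers every aqueous concentration by the same factor. Δn_aq = 0 − 2 = -2, so the system shifts toward the side with more dissolved moles — to the left.
Gas moles: reactants 3, products 1 (Δn_gas = -2). Compression shifts the system toward the side with fewer moles of gas — to the right.
The two effects oppose each other, so the net shift — and hence the change in X4 — cannot be determined from the given information.

cannot be determined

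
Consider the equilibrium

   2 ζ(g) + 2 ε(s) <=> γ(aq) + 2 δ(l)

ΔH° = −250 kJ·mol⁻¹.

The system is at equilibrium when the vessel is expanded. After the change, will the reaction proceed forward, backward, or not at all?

Gas moles: reactants 2, products 0 (Δn_gas = -2). Expansion shifts the system toward the side with more moles of gas — to the left.

left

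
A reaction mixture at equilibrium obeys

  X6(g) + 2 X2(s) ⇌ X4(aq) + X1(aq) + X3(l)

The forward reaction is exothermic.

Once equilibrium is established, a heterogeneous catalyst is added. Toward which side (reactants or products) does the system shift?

A catalyst speeds both forward and reverse rates equally; it changes neither Q nor K — no shift from this change.

no shift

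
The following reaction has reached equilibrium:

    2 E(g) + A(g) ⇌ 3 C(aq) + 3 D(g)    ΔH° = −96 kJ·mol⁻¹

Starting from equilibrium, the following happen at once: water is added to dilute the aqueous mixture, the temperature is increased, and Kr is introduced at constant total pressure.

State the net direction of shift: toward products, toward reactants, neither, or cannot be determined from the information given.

cannot be determined

Dilution lowers every aqueous concentration by the same factor. Δn_aq = 3 − 0 = +3, so the system shifts toward the side with more dissolved moles — to the right.
The forward reaction is exothermic. Raising T favours the endothermic direction — shift to the left.
Adding inert gas at constant total pressure expands the volume, scaling every reacting partial pressure by the same factor. Δn_gas = 3 − 3 = 0, so Q is unchanged — no shift.
The individual effects push in opposite directions; without quantitative information the net direction cannot be determined.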